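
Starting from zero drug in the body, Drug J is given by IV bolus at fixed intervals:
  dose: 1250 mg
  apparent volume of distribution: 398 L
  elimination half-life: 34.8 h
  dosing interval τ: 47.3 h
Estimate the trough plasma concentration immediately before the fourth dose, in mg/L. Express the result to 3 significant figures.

C₀ per dose = Dose / Vd = 1250 / 398 = 3.141 mg/L
k = ln2 / t½ = 0.693147 / 34.8 = 0.01992 h⁻¹
Fraction remaining after one interval: r = e^(−kτ) = e^(−0.01992 × 47.3) = 0.3898
Before dose 4, 3 doses have been given (aged 1τ, 2τ, 3τ).
C_trough = C₀ × (r + r² + … + r^3) = C₀ × r(1−r^3)/(1−r)
        = 3.141 × 0.3898 × (1 − 0.05923) / (1 − 0.3898) = 1.888 mg/L

1.89 mg/L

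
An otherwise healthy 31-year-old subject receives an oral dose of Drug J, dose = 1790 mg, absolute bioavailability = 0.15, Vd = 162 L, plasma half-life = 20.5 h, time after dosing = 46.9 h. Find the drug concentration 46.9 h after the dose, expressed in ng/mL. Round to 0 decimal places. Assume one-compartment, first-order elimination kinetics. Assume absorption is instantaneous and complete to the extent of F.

Amount reaching circulation = F × Dose = 0.15 × 1790 = 268.5 mg
C₀ = F·Dose / Vd = 268.5 / 162 = 1.657 mg/L
k = ln2 / t½ = 0.693147 / 20.5 = 0.03381 h⁻¹
C = C₀ · e^(−k·t) = 1.657 × e^(−0.03381 × 46.9)
  = 1.657 × 0.2048 = 0.3394 mg/L
Convert: 0.3394 mg/L × 1000 = 339.4 ng/mL

339 ng/mL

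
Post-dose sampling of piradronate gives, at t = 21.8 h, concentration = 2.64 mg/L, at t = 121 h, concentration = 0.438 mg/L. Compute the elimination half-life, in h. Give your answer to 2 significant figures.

38 h

k = ln(C₁/C₂) / (t₂ − t₁) = ln(2.64/0.438) / (121 − 21.8)
  = 1.796 / 99.20 = 0.01810 h⁻¹
t½ = ln2 / k = 0.693147 / 0.01810 = 38.30 h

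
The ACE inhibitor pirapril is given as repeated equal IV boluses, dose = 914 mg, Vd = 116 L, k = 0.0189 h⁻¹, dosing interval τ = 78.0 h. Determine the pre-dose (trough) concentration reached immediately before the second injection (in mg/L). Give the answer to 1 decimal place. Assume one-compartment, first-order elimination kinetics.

1.8 mg/L

C₀ per dose = Dose / Vd = 914 / 116 = 7.879 mg/L
Fraction remaining after one interval: r = e^(−kτ) = e^(−0.01890 × 78.0) = 0.2290
Before dose 2, 1 dose has been given (aged 1τ).
C_trough = C₀ × r = 7.879 × 0.2290 = 1.804 mg/L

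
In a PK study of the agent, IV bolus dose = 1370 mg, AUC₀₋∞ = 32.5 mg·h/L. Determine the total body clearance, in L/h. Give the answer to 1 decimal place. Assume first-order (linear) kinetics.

42.2 L/h

CL = Dose / AUC = 1370 / 32.5 = 42.15 L/h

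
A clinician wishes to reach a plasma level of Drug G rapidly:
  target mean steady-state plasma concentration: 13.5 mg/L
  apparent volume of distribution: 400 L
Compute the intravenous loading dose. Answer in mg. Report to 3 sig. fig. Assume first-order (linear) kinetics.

LD = Css × Vd = 13.5 × 400 = 5400 mg

5400 mg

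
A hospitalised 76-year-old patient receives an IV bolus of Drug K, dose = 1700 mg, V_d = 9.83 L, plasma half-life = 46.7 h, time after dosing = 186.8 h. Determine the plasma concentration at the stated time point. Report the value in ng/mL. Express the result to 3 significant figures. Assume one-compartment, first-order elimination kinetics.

C₀ = Dose / Vd = 1700 / 9.83 = 172.9 mg/L
k = ln2 / t½ = 0.693147 / 46.7 = 0.01484 h⁻¹
t / t½ = 186.8 / 46.7 = 4 half-lives
C = C₀ × (1/2)^4 = 172.9 × 0.06250 = 10.81 mg/L
Convert: 10.81 mg/L × 1000 = 10810 ng/mL

10800 ng/mL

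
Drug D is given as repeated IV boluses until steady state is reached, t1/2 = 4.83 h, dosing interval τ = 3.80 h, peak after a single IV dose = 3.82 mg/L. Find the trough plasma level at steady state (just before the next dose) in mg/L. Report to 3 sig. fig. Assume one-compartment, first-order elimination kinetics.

5.27 mg/L

k = ln2 / t½ = 0.693147 / 4.83 = 0.1435 h⁻¹
e^(−kτ) = e^(−0.1435 × 3.80) = 0.5797
Accumulation ratio R = 1 / (1 − e^(−kτ)) = 1 / (1 − 0.5797) = 2.379
Steady-state trough = C₀ × R × e^(−kτ) = 3.82 × 2.379 × 0.5797 = 5.268 mg/L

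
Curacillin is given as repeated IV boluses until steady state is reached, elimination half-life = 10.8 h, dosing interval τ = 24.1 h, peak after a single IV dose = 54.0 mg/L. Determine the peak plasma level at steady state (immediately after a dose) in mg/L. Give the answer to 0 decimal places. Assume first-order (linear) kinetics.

k = ln2 / t½ = 0.693147 / 10.8 = 0.06418 h⁻¹
e^(−kτ) = e^(−0.06418 × 24.1) = 0.2129
Accumulation ratio R = 1 / (1 − e^(−kτ)) = 1 / (1 − 0.2129) = 1.270
Steady-state peak = C₀ × R = 54.0 × 1.270 = 68.58 mg/L

69 mg/L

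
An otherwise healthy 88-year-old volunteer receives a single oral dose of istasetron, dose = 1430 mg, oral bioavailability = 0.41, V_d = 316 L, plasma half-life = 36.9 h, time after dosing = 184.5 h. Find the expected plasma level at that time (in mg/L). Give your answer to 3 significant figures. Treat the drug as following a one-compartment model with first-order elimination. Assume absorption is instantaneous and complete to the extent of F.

0.0580 mg/L

Amount reaching circulation = F × Dose = 0.41 × 1430 = 586.3 mg
C₀ = F·Dose / Vd = 586.3 / 316 = 1.855 mg/L
k = ln2 / t½ = 0.693147 / 36.9 = 0.01878 h⁻¹
t / t½ = 184.5 / 36.9 = 5 half-lives
C = C₀ × (1/2)^5 = 1.855 × 0.03125 = 0.05797 mg/L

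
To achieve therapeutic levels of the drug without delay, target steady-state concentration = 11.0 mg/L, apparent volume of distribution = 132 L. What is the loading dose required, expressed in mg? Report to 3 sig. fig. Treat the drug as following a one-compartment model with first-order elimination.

1450 mg

LD = Css × Vd = 11.0 × 132 = 1452 mg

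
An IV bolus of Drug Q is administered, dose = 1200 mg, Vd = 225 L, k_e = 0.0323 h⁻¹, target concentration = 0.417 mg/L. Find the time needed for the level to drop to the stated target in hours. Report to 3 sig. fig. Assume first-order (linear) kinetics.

78.9 h

C₀ = Dose / Vd = 1200 / 225 = 5.333 mg/L
t = ln(C₀ / C) / k = ln(5.333 / 0.417) / 0.03230
  = ln(12.79) / 0.03230 = 2.549 / 0.03230 = 78.92 h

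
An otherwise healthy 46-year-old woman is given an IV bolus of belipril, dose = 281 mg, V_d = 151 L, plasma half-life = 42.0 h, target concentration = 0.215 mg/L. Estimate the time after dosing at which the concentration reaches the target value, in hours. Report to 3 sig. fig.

C₀ = Dose / Vd = 281.0 / 151 = 1.861 mg/L
k = ln2 / t½ = 0.693147 / 42.0 = 0.01650 h⁻¹
t = ln(C₀ / C) / k = ln(1.861 / 0.215) / 0.01650
  = ln(8.656) / 0.01650 = 2.158 / 0.01650 = 130.8 h

131 h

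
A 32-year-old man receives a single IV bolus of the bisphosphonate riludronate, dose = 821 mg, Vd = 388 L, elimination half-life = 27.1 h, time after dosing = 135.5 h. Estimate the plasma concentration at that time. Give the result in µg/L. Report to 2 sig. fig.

C₀ = Dose / Vd = 821.0 / 388 = 2.116 mg/L
k = ln2 / t½ = 0.693147 / 27.1 = 0.02558 h⁻¹
t / t½ = 135.5 / 27.1 = 5 half-lives
C = C₀ × (1/2)^5 = 2.116 × 0.03125 = 0.06613 mg/L
Convert: 0.06613 mg/L × 1000 = 66.13 µg/L

66 µg/L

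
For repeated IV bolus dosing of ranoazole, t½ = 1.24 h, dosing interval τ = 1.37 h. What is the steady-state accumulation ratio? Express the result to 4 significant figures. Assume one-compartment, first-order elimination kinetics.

k = ln2 / t½ = 0.693147 / 1.24 = 0.5590 h⁻¹
e^(−kτ) = e^(−0.5590 × 1.37) = 0.4649
Accumulation ratio R = 1 / (1 − e^(−kτ)) = 1 / (1 − 0.4649) = 1.869

1.869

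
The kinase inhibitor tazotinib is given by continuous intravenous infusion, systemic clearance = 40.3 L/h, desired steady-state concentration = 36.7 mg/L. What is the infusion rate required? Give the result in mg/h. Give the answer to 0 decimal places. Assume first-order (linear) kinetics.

1479 mg/h

At steady state, infusion rate R₀ = Css × CL = 36.7 × 40.30 = 1479 mg/h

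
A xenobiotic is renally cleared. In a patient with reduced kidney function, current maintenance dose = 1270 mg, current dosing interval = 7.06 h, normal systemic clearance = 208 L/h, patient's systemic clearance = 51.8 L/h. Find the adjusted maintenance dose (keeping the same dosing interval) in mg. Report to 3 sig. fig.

316 mg

To keep the same average steady-state level, dosing rate must scale with clearance.
CL ratio = 51.8 / 208 = 0.2490
New dose (same interval) = 1270 × 0.2490 = 316.2 mg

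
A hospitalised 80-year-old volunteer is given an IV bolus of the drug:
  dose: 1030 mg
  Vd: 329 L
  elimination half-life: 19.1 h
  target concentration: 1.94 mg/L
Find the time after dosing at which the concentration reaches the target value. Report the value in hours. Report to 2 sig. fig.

C₀ = Dose / Vd = 1030 / 329 = 3.131 mg/L
k = ln2 / t½ = 0.693147 / 19.1 = 0.03629 h⁻¹
t = ln(C₀ / C) / k = ln(3.131 / 1.94) / 0.03629
  = ln(1.614) / 0.03629 = 0.4787 / 0.03629 = 13.19 h

13 h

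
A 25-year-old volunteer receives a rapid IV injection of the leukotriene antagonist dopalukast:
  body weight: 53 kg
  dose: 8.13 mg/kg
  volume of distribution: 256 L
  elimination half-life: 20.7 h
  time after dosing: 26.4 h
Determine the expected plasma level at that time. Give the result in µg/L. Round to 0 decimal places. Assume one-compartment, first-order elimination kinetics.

Total dose = 8.13 × 53 = 430.9 mg
C₀ = Dose / Vd = 430.9 / 256 = 1.683 mg/L
k = ln2 / t½ = 0.693147 / 20.7 = 0.03349 h⁻¹
C = C₀ · e^(−k·t) = 1.683 × e^(−0.03349 × 26.4)
  = 1.683 × 0.4131 = 0.6952 mg/L
Convert: 0.6952 mg/L × 1000 = 695.2 µg/L

695 µg/L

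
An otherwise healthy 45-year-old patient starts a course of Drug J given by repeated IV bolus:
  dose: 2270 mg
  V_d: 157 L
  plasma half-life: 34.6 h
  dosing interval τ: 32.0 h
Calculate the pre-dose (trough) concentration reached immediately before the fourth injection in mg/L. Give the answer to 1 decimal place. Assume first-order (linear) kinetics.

13.7 mg/L

C₀ per dose = Dose / Vd = 2270 / 157 = 14.46 mg/L
k = ln2 / t½ = 0.693147 / 34.6 = 0.02003 h⁻¹
Fraction remaining after one interval: r = e^(−kτ) = e^(−0.02003 × 32.0) = 0.5268
Before dose 4, 3 doses have been given (aged 1τ, 2τ, 3τ).
C_trough = C₀ × (r + r² + … + r^3) = C₀ × r(1−r^3)/(1−r)
        = 14.46 × 0.5268 × (1 − 0.1462) / (1 − 0.5268) = 13.74 mg/L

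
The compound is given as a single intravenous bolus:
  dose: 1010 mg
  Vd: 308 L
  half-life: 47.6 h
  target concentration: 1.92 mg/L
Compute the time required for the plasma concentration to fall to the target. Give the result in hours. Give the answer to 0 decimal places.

C₀ = Dose / Vd = 1010 / 308 = 3.279 mg/L
k = ln2 / t½ = 0.693147 / 47.6 = 0.01456 h⁻¹
t = ln(C₀ / C) / k = ln(3.279 / 1.92) / 0.01456
  = ln(1.708) / 0.01456 = 0.5353 / 0.01456 = 36.77 h

37 h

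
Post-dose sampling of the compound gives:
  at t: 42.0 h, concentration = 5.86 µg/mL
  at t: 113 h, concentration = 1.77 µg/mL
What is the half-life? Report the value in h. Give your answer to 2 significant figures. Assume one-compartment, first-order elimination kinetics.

k = ln(C₁/C₂) / (t₂ − t₁) = ln(5.86/1.77) / (113 − 42.0)
  = 1.197 / 71.00 = 0.01686 h⁻¹
t½ = ln2 / k = 0.693147 / 0.01686 = 41.11 h

41 h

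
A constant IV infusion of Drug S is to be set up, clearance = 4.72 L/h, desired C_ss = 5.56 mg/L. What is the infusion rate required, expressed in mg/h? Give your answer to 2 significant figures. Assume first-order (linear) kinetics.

At steady state, infusion rate R₀ = Css × CL = 5.56 × 4.720 = 26.24 mg/h

26 mg/h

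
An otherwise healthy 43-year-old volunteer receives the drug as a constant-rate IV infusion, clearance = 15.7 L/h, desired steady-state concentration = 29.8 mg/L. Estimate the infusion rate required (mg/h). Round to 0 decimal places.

At steady state, infusion rate R₀ = Css × CL = 29.8 × 15.70 = 467.9 mg/h

468 mg/h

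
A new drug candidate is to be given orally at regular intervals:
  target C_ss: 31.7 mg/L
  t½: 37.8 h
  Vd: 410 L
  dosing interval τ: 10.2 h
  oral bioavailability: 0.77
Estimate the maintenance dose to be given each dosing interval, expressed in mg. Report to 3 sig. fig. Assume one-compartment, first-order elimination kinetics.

3160 mg

k = ln2 / t½ = 0.693147 / 37.8 = 0.01834 h⁻¹
CL = k × Vd = 0.01834 × 410 = 7.519 L/h
At steady state, F × (Dose/τ) = Css × CL.
Dose = Css × CL × τ / F = 31.7 × 7.519 × 10.2 / 0.77 = 3157 mg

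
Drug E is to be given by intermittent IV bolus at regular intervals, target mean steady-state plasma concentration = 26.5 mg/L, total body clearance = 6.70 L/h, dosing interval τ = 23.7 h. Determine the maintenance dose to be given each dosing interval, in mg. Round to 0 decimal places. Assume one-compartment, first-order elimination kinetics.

At steady state, Dose/τ = Css × CL.
Dose = Css × CL × τ = 26.5 × 6.700 × 23.7 = 4208 mg

4208 mg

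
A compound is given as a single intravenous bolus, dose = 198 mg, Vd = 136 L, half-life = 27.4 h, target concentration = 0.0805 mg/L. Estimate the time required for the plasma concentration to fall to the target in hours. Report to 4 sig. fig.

114.4 h

C₀ = Dose / Vd = 198.0 / 136 = 1.456 mg/L
k = ln2 / t½ = 0.693147 / 27.4 = 0.02530 h⁻¹
t = ln(C₀ / C) / k = ln(1.456 / 0.0805) / 0.02530
  = ln(18.09) / 0.02530 = 2.895 / 0.02530 = 114.4 h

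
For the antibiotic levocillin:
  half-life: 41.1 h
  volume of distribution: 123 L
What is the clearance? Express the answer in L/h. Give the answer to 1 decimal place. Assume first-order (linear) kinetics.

2.1 L/h

k = ln2 / t½ = 0.693147 / 41.1 = 0.01686 h⁻¹
CL = k × Vd = 0.01686 × 123 = 2.074 L/h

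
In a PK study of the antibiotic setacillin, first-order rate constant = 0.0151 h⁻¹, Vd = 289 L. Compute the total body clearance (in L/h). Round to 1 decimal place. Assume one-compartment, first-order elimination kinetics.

4.4 L/h

CL = k × Vd = 0.0151 × 289 = 4.364 L/h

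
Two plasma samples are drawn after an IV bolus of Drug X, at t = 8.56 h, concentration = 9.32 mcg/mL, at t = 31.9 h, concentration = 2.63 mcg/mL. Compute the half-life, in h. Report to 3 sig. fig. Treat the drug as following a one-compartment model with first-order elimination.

12.8 h

k = ln(C₁/C₂) / (t₂ − t₁) = ln(9.32/2.63) / (31.9 − 8.56)
  = 1.265 / 23.34 = 0.05420 h⁻¹
t½ = ln2 / k = 0.693147 / 0.05420 = 12.79 h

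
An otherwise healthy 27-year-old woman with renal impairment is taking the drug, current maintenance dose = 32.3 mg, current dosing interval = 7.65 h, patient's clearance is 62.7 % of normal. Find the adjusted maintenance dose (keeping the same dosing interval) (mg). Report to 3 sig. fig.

20.3 mg

To keep the same average steady-state level, dosing rate must scale with clearance.
CL ratio = 62.7 / 100 = 0.6270
New dose (same interval) = 32.3 × 0.6270 = 20.25 mg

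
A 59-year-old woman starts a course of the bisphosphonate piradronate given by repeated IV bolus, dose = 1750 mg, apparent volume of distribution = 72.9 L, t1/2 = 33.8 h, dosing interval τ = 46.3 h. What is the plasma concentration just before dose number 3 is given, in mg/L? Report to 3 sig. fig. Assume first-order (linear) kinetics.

12.9 mg/L

C₀ per dose = Dose / Vd = 1750 / 72.9 = 24.01 mg/L
k = ln2 / t½ = 0.693147 / 33.8 = 0.02051 h⁻¹
Fraction remaining after one interval: r = e^(−kτ) = e^(−0.02051 × 46.3) = 0.3869
Before dose 3, 2 doses have been given (aged 1τ, 2τ).
C_trough = C₀ × (r + r²) = 24.01 × (0.3869 + 0.1497) = 12.88 mg/L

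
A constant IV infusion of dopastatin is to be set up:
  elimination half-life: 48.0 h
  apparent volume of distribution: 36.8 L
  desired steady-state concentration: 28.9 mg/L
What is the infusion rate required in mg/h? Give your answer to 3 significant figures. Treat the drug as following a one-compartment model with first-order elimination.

15.4 mg/h

k = ln2 / t½ = 0.693147 / 48.0 = 0.01444 h⁻¹
CL = k × Vd = 0.01444 × 36.8 = 0.5314 L/h
At steady state, infusion rate R₀ = Css × CL = 28.9 × 0.5314 = 15.36 mg/h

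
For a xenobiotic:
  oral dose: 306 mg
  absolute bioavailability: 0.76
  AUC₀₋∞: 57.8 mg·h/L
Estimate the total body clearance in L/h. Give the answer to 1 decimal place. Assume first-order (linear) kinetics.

CL = F·Dose / AUC = 0.76 × 306 / 57.8 = 4.024 L/h

4.0 L/h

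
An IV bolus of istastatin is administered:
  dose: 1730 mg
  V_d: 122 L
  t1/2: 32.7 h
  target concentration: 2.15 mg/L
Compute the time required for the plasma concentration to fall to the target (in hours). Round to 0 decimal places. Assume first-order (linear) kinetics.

C₀ = Dose / Vd = 1730 / 122 = 14.18 mg/L
k = ln2 / t½ = 0.693147 / 32.7 = 0.02120 h⁻¹
t = ln(C₀ / C) / k = ln(14.18 / 2.15) / 0.02120
  = ln(6.595) / 0.02120 = 1.886 / 0.02120 = 88.96 h

89 h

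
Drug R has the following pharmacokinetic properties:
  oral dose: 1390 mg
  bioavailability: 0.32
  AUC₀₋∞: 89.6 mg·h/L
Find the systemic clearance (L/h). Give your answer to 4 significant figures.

4.964 L/h

CL = F·Dose / AUC = 0.32 × 1390 / 89.6 = 4.964 L/h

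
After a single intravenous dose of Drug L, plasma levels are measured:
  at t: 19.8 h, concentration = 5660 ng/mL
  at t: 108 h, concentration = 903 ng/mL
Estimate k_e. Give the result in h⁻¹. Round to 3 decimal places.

0.021 h⁻¹

k = ln(C₁/C₂) / (t₂ − t₁) = ln(5660/903) / (108 − 19.8)
  = 1.835 / 88.20 = 0.02080 h⁻¹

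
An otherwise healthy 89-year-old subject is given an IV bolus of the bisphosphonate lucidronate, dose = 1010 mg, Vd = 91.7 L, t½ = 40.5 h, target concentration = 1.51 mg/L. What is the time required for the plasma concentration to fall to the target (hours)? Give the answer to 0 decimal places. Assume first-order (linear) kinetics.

C₀ = Dose / Vd = 1010 / 91.7 = 11.01 mg/L
k = ln2 / t½ = 0.693147 / 40.5 = 0.01711 h⁻¹
t = ln(C₀ / C) / k = ln(11.01 / 1.51) / 0.01711
  = ln(7.291) / 0.01711 = 1.987 / 0.01711 = 116.1 h

116 h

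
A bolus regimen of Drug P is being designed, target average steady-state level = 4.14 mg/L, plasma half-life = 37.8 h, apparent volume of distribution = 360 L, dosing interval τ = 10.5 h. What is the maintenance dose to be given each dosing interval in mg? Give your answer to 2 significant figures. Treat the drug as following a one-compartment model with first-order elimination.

290 mg

k = ln2 / t½ = 0.693147 / 37.8 = 0.01834 h⁻¹
CL = k × Vd = 0.01834 × 360 = 6.602 L/h
At steady state, Dose/τ = Css × CL.
Dose = Css × CL × τ = 4.14 × 6.602 × 10.5 = 287.0 mg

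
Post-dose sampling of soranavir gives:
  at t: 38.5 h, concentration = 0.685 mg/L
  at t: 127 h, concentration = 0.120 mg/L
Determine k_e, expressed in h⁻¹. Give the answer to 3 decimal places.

k = ln(C₁/C₂) / (t₂ − t₁) = ln(0.685/0.120) / (127 − 38.5)
  = 1.742 / 88.50 = 0.01968 h⁻¹

0.020 h⁻¹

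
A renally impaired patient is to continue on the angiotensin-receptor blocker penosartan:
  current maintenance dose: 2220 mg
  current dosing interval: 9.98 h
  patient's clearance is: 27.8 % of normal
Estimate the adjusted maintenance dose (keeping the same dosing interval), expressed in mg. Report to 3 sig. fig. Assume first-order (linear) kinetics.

617 mg

To keep the same average steady-state level, dosing rate must scale with clearance.
CL ratio = 27.8 / 100 = 0.2780
New dose (same interval) = 2220 × 0.2780 = 617.2 mg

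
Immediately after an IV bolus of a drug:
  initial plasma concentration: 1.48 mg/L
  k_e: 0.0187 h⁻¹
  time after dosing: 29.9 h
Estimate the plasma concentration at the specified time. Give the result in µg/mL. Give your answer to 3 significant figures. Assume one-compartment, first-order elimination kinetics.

C = C₀ · e^(−k·t) = 1.480 × e^(−0.01870 × 29.9)
  = 1.480 × 0.5717 = 0.8461 mg/L
(0.8461 mg/L = 0.8461 µg/mL)

0.846 µg/mL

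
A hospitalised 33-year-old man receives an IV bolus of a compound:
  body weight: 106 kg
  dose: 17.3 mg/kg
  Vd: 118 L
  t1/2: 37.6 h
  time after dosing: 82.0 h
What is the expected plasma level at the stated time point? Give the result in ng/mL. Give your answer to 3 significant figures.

Total dose = 17.3 × 106 = 1834 mg
C₀ = Dose / Vd = 1834 / 118 = 15.54 mg/L
k = ln2 / t½ = 0.693147 / 37.6 = 0.01843 h⁻¹
C = C₀ · e^(−k·t) = 15.54 × e^(−0.01843 × 82.0)
  = 15.54 × 0.2206 = 3.428 mg/L
Convert: 3.428 mg/L × 1000 = 3428 ng/mL

3430 ng/mL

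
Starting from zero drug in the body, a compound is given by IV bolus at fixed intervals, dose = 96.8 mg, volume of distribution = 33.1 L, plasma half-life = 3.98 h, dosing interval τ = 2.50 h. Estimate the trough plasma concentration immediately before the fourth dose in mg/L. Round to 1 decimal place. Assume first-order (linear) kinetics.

3.9 mg/L

C₀ per dose = Dose / Vd = 96.8 / 33.1 = 2.924 mg/L
k = ln2 / t½ = 0.693147 / 3.98 = 0.1742 h⁻¹
Fraction remaining after one interval: r = e^(−kτ) = e^(−0.1742 × 2.50) = 0.6469
Before dose 4, 3 doses have been given (aged 1τ, 2τ, 3τ).
C_trough = C₀ × (r + r² + … + r^3) = C₀ × r(1−r^3)/(1−r)
        = 2.924 × 0.6469 × (1 − 0.2707) / (1 − 0.6469) = 3.907 mg/L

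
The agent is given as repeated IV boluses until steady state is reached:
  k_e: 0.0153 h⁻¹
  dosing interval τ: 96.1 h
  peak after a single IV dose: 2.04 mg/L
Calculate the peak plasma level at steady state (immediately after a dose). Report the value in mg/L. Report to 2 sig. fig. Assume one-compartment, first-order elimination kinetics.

e^(−kτ) = e^(−0.01530 × 96.1) = 0.2298
Accumulation ratio R = 1 / (1 − e^(−kτ)) = 1 / (1 − 0.2298) = 1.298
Steady-state peak = C₀ × R = 2.04 × 1.298 = 2.648 mg/L

2.6 mg/L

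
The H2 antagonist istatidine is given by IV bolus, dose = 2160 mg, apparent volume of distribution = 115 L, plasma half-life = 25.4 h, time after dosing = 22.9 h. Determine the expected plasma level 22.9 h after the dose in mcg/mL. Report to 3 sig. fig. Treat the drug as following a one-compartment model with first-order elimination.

10.1 mcg/mL

C₀ = Dose / Vd = 2160 / 115 = 18.78 mg/L
k = ln2 / t½ = 0.693147 / 25.4 = 0.02729 h⁻¹
C = C₀ · e^(−k·t) = 18.78 × e^(−0.02729 × 22.9)
  = 18.78 × 0.5353 = 10.05 mg/L
(10.05 mg/L = 10.05 mcg/mL)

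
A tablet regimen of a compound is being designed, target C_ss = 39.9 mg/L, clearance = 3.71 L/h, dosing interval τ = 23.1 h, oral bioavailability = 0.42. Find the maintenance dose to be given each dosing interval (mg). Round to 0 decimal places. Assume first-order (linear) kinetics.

At steady state, F × (Dose/τ) = Css × CL.
Dose = Css × CL × τ / F = 39.9 × 3.710 × 23.1 / 0.42 = 8142 mg

8142 mg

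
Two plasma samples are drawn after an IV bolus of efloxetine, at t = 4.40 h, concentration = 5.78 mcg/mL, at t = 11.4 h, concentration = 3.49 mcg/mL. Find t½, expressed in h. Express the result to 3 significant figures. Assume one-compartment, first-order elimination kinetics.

k = ln(C₁/C₂) / (t₂ − t₁) = ln(5.78/3.49) / (11.4 − 4.40)
  = 0.5045 / 7.000 = 0.07207 h⁻¹
t½ = ln2 / k = 0.693147 / 0.07207 = 9.618 h

9.62 h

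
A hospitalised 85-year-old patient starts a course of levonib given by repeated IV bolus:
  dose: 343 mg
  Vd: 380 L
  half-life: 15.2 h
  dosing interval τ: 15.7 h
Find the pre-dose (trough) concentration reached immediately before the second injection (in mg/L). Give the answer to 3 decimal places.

C₀ per dose = Dose / Vd = 343 / 380 = 0.9026 mg/L
k = ln2 / t½ = 0.693147 / 15.2 = 0.04560 h⁻¹
Fraction remaining after one interval: r = e^(−kτ) = e^(−0.04560 × 15.7) = 0.4887
Before dose 2, 1 dose has been given (aged 1τ).
C_trough = C₀ × r = 0.9026 × 0.4887 = 0.4411 mg/L

0.441 mg/L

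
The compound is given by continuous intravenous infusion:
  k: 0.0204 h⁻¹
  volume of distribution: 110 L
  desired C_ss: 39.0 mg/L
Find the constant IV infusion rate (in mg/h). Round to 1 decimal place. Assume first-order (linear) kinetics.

CL = k × Vd = 0.02040 × 110 = 2.244 L/h
At steady state, infusion rate R₀ = Css × CL = 39.0 × 2.244 = 87.52 mg/h

87.5 mg/h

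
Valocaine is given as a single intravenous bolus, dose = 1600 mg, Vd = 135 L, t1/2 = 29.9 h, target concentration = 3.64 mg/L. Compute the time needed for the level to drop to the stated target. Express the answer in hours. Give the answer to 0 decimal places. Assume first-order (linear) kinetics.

51 h

C₀ = Dose / Vd = 1600 / 135 = 11.85 mg/L
k = ln2 / t½ = 0.693147 / 29.9 = 0.02318 h⁻¹
t = ln(C₀ / C) / k = ln(11.85 / 3.64) / 0.02318
  = ln(3.255) / 0.02318 = 1.180 / 0.02318 = 50.91 h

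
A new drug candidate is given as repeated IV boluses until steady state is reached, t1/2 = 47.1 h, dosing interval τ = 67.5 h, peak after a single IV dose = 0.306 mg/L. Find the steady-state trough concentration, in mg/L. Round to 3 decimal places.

0.180 mg/L

k = ln2 / t½ = 0.693147 / 47.1 = 0.01472 h⁻¹
e^(−kτ) = e^(−0.01472 × 67.5) = 0.3702
Accumulation ratio R = 1 / (1 − e^(−kτ)) = 1 / (1 − 0.3702) = 1.588
Steady-state trough = C₀ × R × e^(−kτ) = 0.306 × 1.588 × 0.3702 = 0.1799 mg/L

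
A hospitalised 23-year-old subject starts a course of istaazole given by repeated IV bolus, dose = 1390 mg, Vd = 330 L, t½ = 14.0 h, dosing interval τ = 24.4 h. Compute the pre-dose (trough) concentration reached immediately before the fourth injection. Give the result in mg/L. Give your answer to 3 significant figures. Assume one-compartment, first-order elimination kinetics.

C₀ per dose = Dose / Vd = 1390 / 330 = 4.212 mg/L
k = ln2 / t½ = 0.693147 / 14.0 = 0.04951 h⁻¹
Fraction remaining after one interval: r = e^(−kτ) = e^(−0.04951 × 24.4) = 0.2988
Before dose 4, 3 doses have been given (aged 1τ, 2τ, 3τ).
C_trough = C₀ × (r + r² + … + r^3) = C₀ × r(1−r^3)/(1−r)
        = 4.212 × 0.2988 × (1 − 0.02668) / (1 − 0.2988) = 1.747 mg/L

1.75 mg/L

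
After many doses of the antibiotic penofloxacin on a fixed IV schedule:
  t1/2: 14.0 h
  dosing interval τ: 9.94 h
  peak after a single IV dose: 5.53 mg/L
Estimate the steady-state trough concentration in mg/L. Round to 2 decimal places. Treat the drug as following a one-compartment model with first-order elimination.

k = ln2 / t½ = 0.693147 / 14.0 = 0.04951 h⁻¹
e^(−kτ) = e^(−0.04951 × 9.94) = 0.6113
Accumulation ratio R = 1 / (1 − e^(−kτ)) = 1 / (1 − 0.6113) = 2.573
Steady-state trough = C₀ × R × e^(−kτ) = 5.53 × 2.573 × 0.6113 = 8.698 mg/L

8.70 mg/L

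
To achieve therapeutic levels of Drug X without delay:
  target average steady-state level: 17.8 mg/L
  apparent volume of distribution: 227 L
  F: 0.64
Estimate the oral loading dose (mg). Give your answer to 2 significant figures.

LD = Css × Vd / F = 17.8 × 227 / 0.64 = 6313 mg

6300 mg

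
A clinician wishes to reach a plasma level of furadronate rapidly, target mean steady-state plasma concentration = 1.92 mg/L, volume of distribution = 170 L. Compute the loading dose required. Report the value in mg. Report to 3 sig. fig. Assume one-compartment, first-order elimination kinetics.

LD = Css × Vd = 1.92 × 170 = 326.4 mg

326 mg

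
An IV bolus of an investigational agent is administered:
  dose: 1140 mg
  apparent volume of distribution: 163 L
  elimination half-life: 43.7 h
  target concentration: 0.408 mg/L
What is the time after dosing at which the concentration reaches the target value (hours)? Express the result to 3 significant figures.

179 h

C₀ = Dose / Vd = 1140 / 163 = 6.994 mg/L
k = ln2 / t½ = 0.693147 / 43.7 = 0.01586 h⁻¹
t = ln(C₀ / C) / k = ln(6.994 / 0.408) / 0.01586
  = ln(17.14) / 0.01586 = 2.841 / 0.01586 = 179.1 h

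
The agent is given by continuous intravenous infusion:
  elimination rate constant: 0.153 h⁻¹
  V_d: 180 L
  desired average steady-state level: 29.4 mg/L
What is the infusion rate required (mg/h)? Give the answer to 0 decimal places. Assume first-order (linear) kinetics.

810 mg/h

CL = k × Vd = 0.1530 × 180 = 27.54 L/h
At steady state, infusion rate R₀ = Css × CL = 29.4 × 27.54 = 809.7 mg/h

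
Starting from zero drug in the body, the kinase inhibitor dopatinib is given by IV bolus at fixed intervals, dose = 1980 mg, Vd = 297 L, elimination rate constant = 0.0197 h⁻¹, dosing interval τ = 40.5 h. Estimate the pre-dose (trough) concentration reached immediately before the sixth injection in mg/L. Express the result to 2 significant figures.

5.4 mg/L

C₀ per dose = Dose / Vd = 1980 / 297 = 6.667 mg/L
Fraction remaining after one interval: r = e^(−kτ) = e^(−0.01970 × 40.5) = 0.4503
Before dose 6, 5 doses have been given (aged 1τ, 2τ, 3τ, 4τ, 5τ).
C_trough = C₀ × (r + r² + … + r^5) = C₀ × r(1−r^5)/(1−r)
        = 6.667 × 0.4503 × (1 − 0.01851) / (1 − 0.4503) = 5.360 mg/L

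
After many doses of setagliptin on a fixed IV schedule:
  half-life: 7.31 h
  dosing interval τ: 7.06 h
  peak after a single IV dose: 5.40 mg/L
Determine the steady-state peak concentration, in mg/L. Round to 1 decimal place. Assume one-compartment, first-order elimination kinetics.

k = ln2 / t½ = 0.693147 / 7.31 = 0.09482 h⁻¹
e^(−kτ) = e^(−0.09482 × 7.06) = 0.5120
Accumulation ratio R = 1 / (1 − e^(−kτ)) = 1 / (1 − 0.5120) = 2.049
Steady-state peak = C₀ × R = 5.40 × 2.049 = 11.06 mg/L

11.1 mg/L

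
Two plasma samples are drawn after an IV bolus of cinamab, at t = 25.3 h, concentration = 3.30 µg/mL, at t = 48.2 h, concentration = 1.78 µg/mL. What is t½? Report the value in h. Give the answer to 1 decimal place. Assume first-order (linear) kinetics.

k = ln(C₁/C₂) / (t₂ − t₁) = ln(3.30/1.78) / (48.2 − 25.3)
  = 0.6173 / 22.90 = 0.02696 h⁻¹
t½ = ln2 / k = 0.693147 / 0.02696 = 25.71 h

25.7 h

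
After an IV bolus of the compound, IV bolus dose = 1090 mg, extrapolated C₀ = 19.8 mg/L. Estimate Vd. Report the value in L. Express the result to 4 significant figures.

Vd = Dose / C₀ = 1090 / 19.8 = 55.05 L

55.05 L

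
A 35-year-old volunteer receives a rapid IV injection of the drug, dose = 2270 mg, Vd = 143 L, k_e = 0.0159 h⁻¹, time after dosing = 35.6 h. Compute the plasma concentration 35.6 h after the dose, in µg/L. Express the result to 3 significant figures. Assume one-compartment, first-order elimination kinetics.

C₀ = Dose / Vd = 2270 / 143 = 15.87 mg/L
C = C₀ · e^(−k·t) = 15.87 × e^(−0.01590 × 35.6)
  = 15.87 × 0.5678 = 9.011 mg/L
Convert: 9.011 mg/L × 1000 = 9011 µg/L

9010 µg/L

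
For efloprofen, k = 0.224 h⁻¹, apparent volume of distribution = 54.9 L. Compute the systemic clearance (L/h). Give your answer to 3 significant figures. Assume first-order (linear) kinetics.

CL = k × Vd = 0.224 × 54.9 = 12.30 L/h

12.3 L/h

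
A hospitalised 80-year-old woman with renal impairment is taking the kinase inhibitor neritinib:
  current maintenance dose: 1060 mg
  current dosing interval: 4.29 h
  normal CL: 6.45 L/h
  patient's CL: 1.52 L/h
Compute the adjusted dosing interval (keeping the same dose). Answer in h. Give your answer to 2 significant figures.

18 h

To keep the same average steady-state level, dosing rate must scale with clearance.
CL ratio = 1.52 / 6.45 = 0.2357
New interval (same dose) = 4.29 / 0.2357 = 18.20 h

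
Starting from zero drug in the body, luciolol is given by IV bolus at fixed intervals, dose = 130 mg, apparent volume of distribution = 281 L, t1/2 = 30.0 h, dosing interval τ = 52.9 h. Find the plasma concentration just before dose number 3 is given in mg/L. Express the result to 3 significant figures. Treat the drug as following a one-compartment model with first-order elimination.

0.176 mg/L

C₀ per dose = Dose / Vd = 130 / 281 = 0.4626 mg/L
k = ln2 / t½ = 0.693147 / 30.0 = 0.02310 h⁻¹
Fraction remaining after one interval: r = e^(−kτ) = e^(−0.02310 × 52.9) = 0.2946
Before dose 3, 2 doses have been given (aged 1τ, 2τ).
C_trough = C₀ × (r + r²) = 0.4626 × (0.2946 + 0.08679) = 0.1764 mg/L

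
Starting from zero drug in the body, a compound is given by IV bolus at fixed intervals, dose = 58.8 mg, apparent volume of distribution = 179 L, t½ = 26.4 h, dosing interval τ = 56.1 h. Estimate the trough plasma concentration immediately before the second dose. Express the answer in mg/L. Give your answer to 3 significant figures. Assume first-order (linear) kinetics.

C₀ per dose = Dose / Vd = 58.8 / 179 = 0.3285 mg/L
k = ln2 / t½ = 0.693147 / 26.4 = 0.02626 h⁻¹
Fraction remaining after one interval: r = e^(−kτ) = e^(−0.02626 × 56.1) = 0.2292
Before dose 2, 1 dose has been given (aged 1τ).
C_trough = C₀ × r = 0.3285 × 0.2292 = 0.07529 mg/L

0.0753 mg/L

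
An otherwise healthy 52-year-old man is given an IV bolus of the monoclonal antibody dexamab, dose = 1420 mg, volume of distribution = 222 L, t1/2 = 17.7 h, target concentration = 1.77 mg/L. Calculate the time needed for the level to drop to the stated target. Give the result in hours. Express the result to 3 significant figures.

32.8 h

C₀ = Dose / Vd = 1420 / 222 = 6.396 mg/L
k = ln2 / t½ = 0.693147 / 17.7 = 0.03916 h⁻¹
t = ln(C₀ / C) / k = ln(6.396 / 1.77) / 0.03916
  = ln(3.614) / 0.03916 = 1.285 / 0.03916 = 32.81 h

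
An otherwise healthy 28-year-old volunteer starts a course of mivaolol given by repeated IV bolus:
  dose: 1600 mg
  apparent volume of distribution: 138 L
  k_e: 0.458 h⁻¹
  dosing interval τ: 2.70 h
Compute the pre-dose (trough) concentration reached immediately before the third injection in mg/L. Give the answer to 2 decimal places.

4.34 mg/L

C₀ per dose = Dose / Vd = 1600 / 138 = 11.59 mg/L
Fraction remaining after one interval: r = e^(−kτ) = e^(−0.4580 × 2.70) = 0.2904
Before dose 3, 2 doses have been given (aged 1τ, 2τ).
C_trough = C₀ × (r + r²) = 11.59 × (0.2904 + 0.08433) = 4.343 mg/L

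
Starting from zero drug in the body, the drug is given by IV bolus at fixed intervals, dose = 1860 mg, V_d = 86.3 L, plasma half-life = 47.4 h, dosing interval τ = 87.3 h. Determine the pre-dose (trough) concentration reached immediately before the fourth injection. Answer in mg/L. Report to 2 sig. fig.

8.2 mg/L

C₀ per dose = Dose / Vd = 1860 / 86.3 = 21.55 mg/L
k = ln2 / t½ = 0.693147 / 47.4 = 0.01462 h⁻¹
Fraction remaining after one interval: r = e^(−kτ) = e^(−0.01462 × 87.3) = 0.2791
Before dose 4, 3 doses have been given (aged 1τ, 2τ, 3τ).
C_trough = C₀ × (r + r² + … + r^3) = C₀ × r(1−r^3)/(1−r)
        = 21.55 × 0.2791 × (1 − 0.02174) / (1 − 0.2791) = 8.162 mg/L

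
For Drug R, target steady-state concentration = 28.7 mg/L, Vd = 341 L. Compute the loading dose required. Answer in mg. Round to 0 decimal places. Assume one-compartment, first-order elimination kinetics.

LD = Css × Vd = 28.7 × 341 = 9787 mg

9787 mg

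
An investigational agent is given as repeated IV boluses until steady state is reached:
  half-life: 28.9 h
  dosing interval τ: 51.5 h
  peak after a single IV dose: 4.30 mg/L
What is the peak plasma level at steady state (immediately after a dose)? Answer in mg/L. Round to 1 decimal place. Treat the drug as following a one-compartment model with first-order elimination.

k = ln2 / t½ = 0.693147 / 28.9 = 0.02398 h⁻¹
e^(−kτ) = e^(−0.02398 × 51.5) = 0.2908
Accumulation ratio R = 1 / (1 − e^(−kτ)) = 1 / (1 − 0.2908) = 1.410
Steady-state peak = C₀ × R = 4.30 × 1.410 = 6.063 mg/L

6.1 mg/L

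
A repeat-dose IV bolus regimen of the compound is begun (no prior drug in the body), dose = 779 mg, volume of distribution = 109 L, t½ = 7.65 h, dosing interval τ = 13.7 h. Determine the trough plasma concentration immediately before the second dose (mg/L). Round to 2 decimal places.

C₀ per dose = Dose / Vd = 779 / 109 = 7.147 mg/L
k = ln2 / t½ = 0.693147 / 7.65 = 0.09061 h⁻¹
Fraction remaining after one interval: r = e^(−kτ) = e^(−0.09061 × 13.7) = 0.2890
Before dose 2, 1 dose has been given (aged 1τ).
C_trough = C₀ × r = 7.147 × 0.2890 = 2.065 mg/L

2.07 mg/L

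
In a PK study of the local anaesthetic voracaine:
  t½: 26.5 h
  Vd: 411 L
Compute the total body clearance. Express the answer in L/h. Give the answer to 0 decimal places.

k = ln2 / t½ = 0.693147 / 26.5 = 0.02616 h⁻¹
CL = k × Vd = 0.02616 × 411 = 10.75 L/h

11 L/h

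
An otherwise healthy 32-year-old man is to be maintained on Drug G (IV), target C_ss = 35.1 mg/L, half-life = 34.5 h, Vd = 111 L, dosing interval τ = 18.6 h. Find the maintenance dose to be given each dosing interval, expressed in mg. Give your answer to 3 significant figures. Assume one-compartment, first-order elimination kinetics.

k = ln2 / t½ = 0.693147 / 34.5 = 0.02009 h⁻¹
CL = k × Vd = 0.02009 × 111 = 2.230 L/h
At steady state, Dose/τ = Css × CL.
Dose = Css × CL × τ = 35.1 × 2.230 × 18.6 = 1456 mg

1460 mg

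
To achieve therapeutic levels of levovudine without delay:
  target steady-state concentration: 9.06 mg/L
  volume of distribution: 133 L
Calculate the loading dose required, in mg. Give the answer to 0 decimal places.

1205 mg

LD = Css × Vd = 9.06 × 133 = 1205 mg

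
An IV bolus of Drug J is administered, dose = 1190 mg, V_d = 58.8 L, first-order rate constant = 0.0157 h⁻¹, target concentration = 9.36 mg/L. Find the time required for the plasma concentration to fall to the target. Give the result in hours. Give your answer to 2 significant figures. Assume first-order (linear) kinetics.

49 h

C₀ = Dose / Vd = 1190 / 58.8 = 20.24 mg/L
t = ln(C₀ / C) / k = ln(20.24 / 9.36) / 0.01570
  = ln(2.162) / 0.01570 = 0.7710 / 0.01570 = 49.11 h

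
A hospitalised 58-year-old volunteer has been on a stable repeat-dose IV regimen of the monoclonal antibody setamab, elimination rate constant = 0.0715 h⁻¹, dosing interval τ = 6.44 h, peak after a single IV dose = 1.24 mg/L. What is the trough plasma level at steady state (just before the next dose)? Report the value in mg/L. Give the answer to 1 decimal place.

e^(−kτ) = e^(−0.07150 × 6.44) = 0.6310
Accumulation ratio R = 1 / (1 − e^(−kτ)) = 1 / (1 − 0.6310) = 2.710
Steady-state trough = C₀ × R × e^(−kτ) = 1.24 × 2.710 × 0.6310 = 2.120 mg/L

2.1 mg/L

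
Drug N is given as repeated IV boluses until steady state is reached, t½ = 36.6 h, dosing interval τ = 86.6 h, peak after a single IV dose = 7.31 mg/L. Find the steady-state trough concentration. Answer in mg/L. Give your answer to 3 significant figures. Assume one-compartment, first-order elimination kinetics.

k = ln2 / t½ = 0.693147 / 36.6 = 0.01894 h⁻¹
e^(−kτ) = e^(−0.01894 × 86.6) = 0.1939
Accumulation ratio R = 1 / (1 − e^(−kτ)) = 1 / (1 − 0.1939) = 1.241
Steady-state trough = C₀ × R × e^(−kτ) = 7.31 × 1.241 × 0.1939 = 1.759 mg/L

1.76 mg/L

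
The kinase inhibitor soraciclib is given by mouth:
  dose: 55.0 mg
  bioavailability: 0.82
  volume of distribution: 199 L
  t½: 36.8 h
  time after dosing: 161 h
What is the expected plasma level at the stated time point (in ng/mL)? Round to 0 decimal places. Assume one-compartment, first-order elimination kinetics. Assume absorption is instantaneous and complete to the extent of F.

11 ng/mL

Amount reaching circulation = F × Dose = 0.82 × 55.00 = 45.10 mg
C₀ = F·Dose / Vd = 45.10 / 199 = 0.2266 mg/L
k = ln2 / t½ = 0.693147 / 36.8 = 0.01884 h⁻¹
C = C₀ · e^(−k·t) = 0.2266 × e^(−0.01884 × 161)
  = 0.2266 × 0.04816 = 0.01091 mg/L
Convert: 0.01091 mg/L × 1000 = 10.91 ng/mL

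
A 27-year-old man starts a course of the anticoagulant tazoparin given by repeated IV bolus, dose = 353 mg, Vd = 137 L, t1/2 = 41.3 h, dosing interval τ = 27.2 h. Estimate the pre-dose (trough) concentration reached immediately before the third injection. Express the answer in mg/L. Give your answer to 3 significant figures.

C₀ per dose = Dose / Vd = 353 / 137 = 2.577 mg/L
k = ln2 / t½ = 0.693147 / 41.3 = 0.01678 h⁻¹
Fraction remaining after one interval: r = e^(−kτ) = e^(−0.01678 × 27.2) = 0.6336
Before dose 3, 2 doses have been given (aged 1τ, 2τ).
C_trough = C₀ × (r + r²) = 2.577 × (0.6336 + 0.4014) = 2.667 mg/L

2.67 mg/L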